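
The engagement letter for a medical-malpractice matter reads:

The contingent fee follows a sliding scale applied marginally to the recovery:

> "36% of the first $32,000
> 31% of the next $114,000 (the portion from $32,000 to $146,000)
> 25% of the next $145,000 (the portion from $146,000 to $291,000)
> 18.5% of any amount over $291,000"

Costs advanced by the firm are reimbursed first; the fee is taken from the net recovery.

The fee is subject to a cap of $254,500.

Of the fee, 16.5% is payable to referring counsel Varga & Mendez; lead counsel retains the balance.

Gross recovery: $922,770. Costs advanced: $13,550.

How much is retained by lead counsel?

Fee base (net of costs): $922,770 − $13,550 = $909,220
First $32,000 at 36% = $11,520.00
Next $114,000 at 31% = $35,340.00
Next $145,000 at 25% = $36,250.00
Remaining $618,220 at 18.5% = $114,370.70
Fee: $11,520.00 + $35,340.00 + $36,250.00 + $114,370.70 = $197,480.70
$197,480.70 is under the $254,500 cap.
Referral share: 16.5% of $197,480.70 = $32,584.32; lead counsel retains $197,480.70 − $32,584.32 = $164,896.38.

$164,896.38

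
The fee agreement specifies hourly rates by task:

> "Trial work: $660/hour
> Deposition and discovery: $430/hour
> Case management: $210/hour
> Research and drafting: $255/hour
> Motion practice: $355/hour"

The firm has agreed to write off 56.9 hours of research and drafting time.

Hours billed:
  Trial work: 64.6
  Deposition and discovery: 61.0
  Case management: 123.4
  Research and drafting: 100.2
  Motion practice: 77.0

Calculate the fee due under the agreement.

Trial work: 64.6 × $660 = $42,636.00
Deposition and discovery: 61.0 × $430 = $26,230.00
Case management: 123.4 × $210 = $25,914.00
Research and drafting: 100.2 × $255 = $25,551.00
Motion practice: 77.0 × $355 = $27,335.00
Subtotal: $147,666.00
Write-off: 56.9 × $255 = $14,509.50
Total: $147,666.00 − $14,509.50 = $133,156.50

$133,156.50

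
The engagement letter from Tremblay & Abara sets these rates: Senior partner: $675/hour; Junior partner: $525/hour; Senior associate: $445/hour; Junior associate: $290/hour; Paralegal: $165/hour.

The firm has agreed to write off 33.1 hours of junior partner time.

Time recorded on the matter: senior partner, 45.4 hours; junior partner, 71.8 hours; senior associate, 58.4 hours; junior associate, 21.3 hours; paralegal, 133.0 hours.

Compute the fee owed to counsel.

$105,072.50

Senior partner: 45.4 × $675 = $30,645.00
Junior partner: 71.8 × $525 = $37,695.00
Senior associate: 58.4 × $445 = $25,988.00
Junior associate: 21.3 × $290 = $6,177.00
Paralegal: 133.0 × $165 = $21,945.00
Subtotal: $122,450.00
Write-off: 33.1 × $525 = $17,377.50
Total: $122,450.00 − $17,377.50 = $105,072.50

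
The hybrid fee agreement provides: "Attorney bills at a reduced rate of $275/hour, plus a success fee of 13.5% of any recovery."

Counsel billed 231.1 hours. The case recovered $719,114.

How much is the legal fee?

$160,632.89

Hourly: 231.1 × $275 = $63,552.50
Success fee: 13.5% of $719,114 = $97,080.39
Total: $63,552.50 + $97,080.39 = $160,632.89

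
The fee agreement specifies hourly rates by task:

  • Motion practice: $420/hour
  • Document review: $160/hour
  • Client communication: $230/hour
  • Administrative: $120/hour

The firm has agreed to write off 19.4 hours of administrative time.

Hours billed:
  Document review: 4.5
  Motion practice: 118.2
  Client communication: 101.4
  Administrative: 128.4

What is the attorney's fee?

Motion practice: 118.2 × $420 = $49,644.00
Document review: 4.5 × $160 = $720.00
Client communication: 101.4 × $230 = $23,322.00
Administrative: 128.4 × $120 = $15,408.00
Subtotal: $89,094.00
Write-off: 19.4 × $120 = $2,328.00
Total: $89,094.00 − $2,328.00 = $86,766.00

$86,766.00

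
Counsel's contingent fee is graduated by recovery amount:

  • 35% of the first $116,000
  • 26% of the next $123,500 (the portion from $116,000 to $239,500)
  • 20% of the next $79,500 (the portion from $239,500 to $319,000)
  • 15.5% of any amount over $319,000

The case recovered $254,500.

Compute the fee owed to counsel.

First $116,000 at 35% = $40,600.00
Next $123,500 at 26% = $32,110.00
Remaining $15,000 at 20% = $3,000.00
Fee: $40,600.00 + $32,110.00 + $3,000.00 = $75,710.00

$75,710.00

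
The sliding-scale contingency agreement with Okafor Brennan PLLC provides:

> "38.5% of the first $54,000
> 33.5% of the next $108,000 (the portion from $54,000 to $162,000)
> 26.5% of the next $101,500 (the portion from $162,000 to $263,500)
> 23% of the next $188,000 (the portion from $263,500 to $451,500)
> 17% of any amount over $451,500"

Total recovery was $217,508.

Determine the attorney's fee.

First $54,000 at 38.5% = $20,790.00
Next $108,000 at 33.5% = $36,180.00
Remaining $55,508 at 26.5% = $14,709.62
Fee: $20,790.00 + $36,180.00 + $14,709.62 = $71,679.62

$71,679.62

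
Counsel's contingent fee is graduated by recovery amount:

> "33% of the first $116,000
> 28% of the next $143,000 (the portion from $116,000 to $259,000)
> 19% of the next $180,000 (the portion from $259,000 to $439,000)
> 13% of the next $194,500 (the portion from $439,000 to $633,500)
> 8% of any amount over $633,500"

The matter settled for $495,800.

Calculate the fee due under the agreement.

First $116,000 at 33% = $38,280.00
Next $143,000 at 28% = $40,040.00
Next $180,000 at 19% = $34,200.00
Remaining $56,800 at 13% = $7,384.00
Fee: $38,280.00 + $40,040.00 + $34,200.00 + $7,384.00 = $119,904.00

$119,904.00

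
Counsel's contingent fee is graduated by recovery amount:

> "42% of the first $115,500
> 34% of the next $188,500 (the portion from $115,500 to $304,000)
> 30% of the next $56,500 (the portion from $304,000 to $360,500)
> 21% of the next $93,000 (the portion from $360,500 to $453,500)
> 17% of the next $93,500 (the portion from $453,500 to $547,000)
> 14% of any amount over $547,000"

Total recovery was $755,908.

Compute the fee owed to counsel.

First $115,500 at 42% = $48,510.00
Next $188,500 at 34% = $64,090.00
Next $56,500 at 30% = $16,950.00
Next $93,000 at 21% = $19,530.00
Next $93,500 at 17% = $15,895.00
Remaining $208,908 at 14% = $29,247.12
Fee: $48,510.00 + $64,090.00 + $16,950.00 + $19,530.00 + $15,895.00 + $29,247.12 = $194,222.12

$194,222.12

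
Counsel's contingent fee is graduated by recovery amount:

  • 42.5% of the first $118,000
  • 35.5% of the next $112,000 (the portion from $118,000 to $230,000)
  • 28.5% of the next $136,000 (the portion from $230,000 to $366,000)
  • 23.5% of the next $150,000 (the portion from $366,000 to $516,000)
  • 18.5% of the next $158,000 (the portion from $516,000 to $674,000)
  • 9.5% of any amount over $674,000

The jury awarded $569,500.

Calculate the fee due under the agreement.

$173,817.50

First $118,000 at 42.5% = $50,150.00
Next $112,000 at 35.5% = $39,760.00
Next $136,000 at 28.5% = $38,760.00
Next $150,000 at 23.5% = $35,250.00
Remaining $53,500 at 18.5% = $9,897.50
Fee: $50,150.00 + $39,760.00 + $38,760.00 + $35,250.00 + $9,897.50 = $173,817.50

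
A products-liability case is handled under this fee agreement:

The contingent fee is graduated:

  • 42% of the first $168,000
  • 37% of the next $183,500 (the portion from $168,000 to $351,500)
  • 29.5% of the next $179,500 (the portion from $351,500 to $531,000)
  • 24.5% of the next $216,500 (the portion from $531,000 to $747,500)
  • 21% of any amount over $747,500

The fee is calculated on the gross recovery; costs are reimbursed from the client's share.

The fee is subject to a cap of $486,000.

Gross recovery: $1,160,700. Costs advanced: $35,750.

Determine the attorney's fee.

$331,222.00

Fee base is the gross recovery, $1,160,700; costs are reimbursed separately.
First $168,000 at 42% = $70,560.00
Next $183,500 at 37% = $67,895.00
Next $179,500 at 29.5% = $52,952.50
Next $216,500 at 24.5% = $53,042.50
Remaining $413,200 at 21% = $86,772.00
Fee: $70,560.00 + $67,895.00 + $52,952.50 + $53,042.50 + $86,772.00 = $331,222.00
$331,222.00 is under the $486,000 cap.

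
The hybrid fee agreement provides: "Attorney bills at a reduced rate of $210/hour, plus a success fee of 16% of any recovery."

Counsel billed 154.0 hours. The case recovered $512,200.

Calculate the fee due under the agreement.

$114,292.00

Hourly: 154.0 × $210 = $32,340.00
Success fee: 16% of $512,200 = $81,952.00
Total: $32,340.00 + $81,952.00 = $114,292.00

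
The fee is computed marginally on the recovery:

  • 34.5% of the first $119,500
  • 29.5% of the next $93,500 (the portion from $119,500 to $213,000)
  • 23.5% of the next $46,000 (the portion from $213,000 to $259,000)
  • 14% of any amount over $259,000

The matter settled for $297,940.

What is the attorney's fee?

First $119,500 at 34.5% = $41,227.50
Next $93,500 at 29.5% = $27,582.50
Next $46,000 at 23.5% = $10,810.00
Remaining $38,940 at 14% = $5,451.60
Fee: $41,227.50 + $27,582.50 + $10,810.00 + $5,451.60 = $85,071.60

$85,071.60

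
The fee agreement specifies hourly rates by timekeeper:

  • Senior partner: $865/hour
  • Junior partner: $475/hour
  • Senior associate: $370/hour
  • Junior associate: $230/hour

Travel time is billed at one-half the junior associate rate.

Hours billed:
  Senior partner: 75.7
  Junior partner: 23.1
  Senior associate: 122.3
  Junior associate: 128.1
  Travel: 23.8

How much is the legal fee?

$153,904.00

Senior partner: 75.7 × $865 = $65,480.50
Junior partner: 23.1 × $475 = $10,972.50
Senior associate: 122.3 × $370 = $45,251.00
Junior associate: 128.1 × $230 = $29,463.00
Subtotal: $65,480.50 + $10,972.50 + $45,251.00 + $29,463.00 = $151,167.00
Travel: 23.8 × ($230 ÷ 2) = 23.8 × $115.00 = $2,737.00
Total: $151,167.00 + $2,737.00 = $153,904.00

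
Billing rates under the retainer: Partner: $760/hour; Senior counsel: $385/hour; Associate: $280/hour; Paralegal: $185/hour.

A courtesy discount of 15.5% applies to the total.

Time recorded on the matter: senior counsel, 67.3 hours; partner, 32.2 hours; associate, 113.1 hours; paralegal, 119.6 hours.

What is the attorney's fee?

Partner: 32.2 × $760 = $24,472.00
Senior counsel: 67.3 × $385 = $25,910.50
Associate: 113.1 × $280 = $31,668.00
Paralegal: 119.6 × $185 = $22,126.00
Subtotal: $104,176.50
Less 15.5% discount: −$16,147.36
Total: $104,176.50 − $16,147.36 = $88,029.14

$88,029.14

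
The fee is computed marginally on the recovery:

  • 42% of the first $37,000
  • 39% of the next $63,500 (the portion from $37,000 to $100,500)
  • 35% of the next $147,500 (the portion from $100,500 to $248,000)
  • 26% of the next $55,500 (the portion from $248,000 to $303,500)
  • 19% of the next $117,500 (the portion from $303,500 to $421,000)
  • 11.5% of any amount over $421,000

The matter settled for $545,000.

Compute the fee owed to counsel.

$142,945.00

First $37,000 at 42% = $15,540.00
Next $63,500 at 39% = $24,765.00
Next $147,500 at 35% = $51,625.00
Next $55,500 at 26% = $14,430.00
Next $117,500 at 19% = $22,325.00
Remaining $124,000 at 11.5% = $14,260.00
Fee: $15,540.00 + $24,765.00 + $51,625.00 + $14,430.00 + $22,325.00 + $14,260.00 = $142,945.00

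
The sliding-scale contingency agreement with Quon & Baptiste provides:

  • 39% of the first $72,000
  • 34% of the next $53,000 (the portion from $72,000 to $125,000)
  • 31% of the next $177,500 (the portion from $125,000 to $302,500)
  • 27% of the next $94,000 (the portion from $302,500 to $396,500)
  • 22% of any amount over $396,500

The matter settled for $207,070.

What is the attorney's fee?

First $72,000 at 39% = $28,080.00
Next $53,000 at 34% = $18,020.00
Remaining $82,070 at 31% = $25,441.70
Fee: $28,080.00 + $18,020.00 + $25,441.70 = $71,541.70

$71,541.70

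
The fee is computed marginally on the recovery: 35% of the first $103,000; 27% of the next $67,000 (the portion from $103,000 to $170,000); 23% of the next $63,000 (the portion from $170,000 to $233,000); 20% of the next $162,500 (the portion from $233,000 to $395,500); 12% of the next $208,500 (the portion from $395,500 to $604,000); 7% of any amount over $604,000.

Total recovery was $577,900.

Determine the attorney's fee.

First $103,000 at 35% = $36,050.00
Next $67,000 at 27% = $18,090.00
Next $63,000 at 23% = $14,490.00
Next $162,500 at 20% = $32,500.00
Remaining $182,400 at 12% = $21,888.00
Fee: $36,050.00 + $18,090.00 + $14,490.00 + $32,500.00 + $21,888.00 = $123,018.00

$123,018.00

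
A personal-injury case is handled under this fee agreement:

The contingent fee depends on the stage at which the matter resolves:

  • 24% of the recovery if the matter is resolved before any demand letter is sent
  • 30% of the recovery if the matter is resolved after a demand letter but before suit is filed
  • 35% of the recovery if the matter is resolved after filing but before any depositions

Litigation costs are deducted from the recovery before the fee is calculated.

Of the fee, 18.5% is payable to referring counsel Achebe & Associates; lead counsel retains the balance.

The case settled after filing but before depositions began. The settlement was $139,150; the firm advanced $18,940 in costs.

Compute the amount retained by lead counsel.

$34,289.90

Fee base (net of costs): $139,150 − $18,940 = $120,210
The matter settled after filing but before depositions began, so the 35% rate applies.
$120,210 × 35% = $42,073.50
Referral share: 18.5% of $42,073.50 = $7,783.60; lead counsel retains $42,073.50 − $7,783.60 = $34,289.90.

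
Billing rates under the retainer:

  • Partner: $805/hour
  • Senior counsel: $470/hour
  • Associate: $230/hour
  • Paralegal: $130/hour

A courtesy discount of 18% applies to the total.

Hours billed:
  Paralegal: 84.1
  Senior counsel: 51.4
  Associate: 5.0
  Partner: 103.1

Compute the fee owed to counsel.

$97,773.93

Partner: 103.1 × $805 = $82,995.50
Senior counsel: 51.4 × $470 = $24,158.00
Associate: 5.0 × $230 = $1,150.00
Paralegal: 84.1 × $130 = $10,933.00
Subtotal: $119,236.50
Less 18% discount: −$21,462.57
Total: $119,236.50 − $21,462.57 = $97,773.93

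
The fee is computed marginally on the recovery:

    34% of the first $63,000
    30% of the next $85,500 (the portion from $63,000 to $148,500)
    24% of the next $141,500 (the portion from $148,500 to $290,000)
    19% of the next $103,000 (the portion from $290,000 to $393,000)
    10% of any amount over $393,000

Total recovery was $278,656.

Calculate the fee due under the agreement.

First $63,000 at 34% = $21,420.00
Next $85,500 at 30% = $25,650.00
Remaining $130,156 at 24% = $31,237.44
Fee: $21,420.00 + $25,650.00 + $31,237.44 = $78,307.44

$78,307.44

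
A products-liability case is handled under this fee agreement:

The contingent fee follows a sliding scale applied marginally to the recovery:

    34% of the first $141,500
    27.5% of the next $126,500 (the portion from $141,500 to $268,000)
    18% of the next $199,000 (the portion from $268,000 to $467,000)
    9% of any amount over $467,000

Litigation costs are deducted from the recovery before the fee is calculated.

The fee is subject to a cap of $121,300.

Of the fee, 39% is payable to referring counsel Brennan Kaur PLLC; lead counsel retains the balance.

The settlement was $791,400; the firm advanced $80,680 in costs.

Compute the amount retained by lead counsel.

Fee base (net of costs): $791,400 − $80,680 = $710,720
First $141,500 at 34% = $48,110.00
Next $126,500 at 27.5% = $34,787.50
Next $199,000 at 18% = $35,820.00
Remaining $243,720 at 9% = $21,934.80
Fee: $48,110.00 + $34,787.50 + $35,820.00 + $21,934.80 = $140,652.30
$140,652.30 exceeds the $121,300 cap, so the fee is capped at $121,300.00.
Referral share: 39% of $121,300.00 = $47,307.00; lead counsel retains $121,300.00 − $47,307.00 = $73,993.00.

$73,993.00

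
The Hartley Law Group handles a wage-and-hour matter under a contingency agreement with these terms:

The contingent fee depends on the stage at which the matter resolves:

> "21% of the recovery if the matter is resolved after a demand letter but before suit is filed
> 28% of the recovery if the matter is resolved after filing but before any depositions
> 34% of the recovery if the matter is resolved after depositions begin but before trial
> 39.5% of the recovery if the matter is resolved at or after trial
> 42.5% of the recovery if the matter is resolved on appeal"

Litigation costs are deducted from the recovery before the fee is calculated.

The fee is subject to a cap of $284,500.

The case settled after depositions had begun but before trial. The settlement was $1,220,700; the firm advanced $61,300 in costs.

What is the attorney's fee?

$284,500.00

Fee base (net of costs): $1,220,700 − $61,300 = $1,159,400
The matter settled after depositions had begun but before trial, so the 34% rate applies.
$1,159,400 × 34% = $394,196.00
$394,196.00 exceeds the $284,500 cap, so the fee is capped at $284,500.00.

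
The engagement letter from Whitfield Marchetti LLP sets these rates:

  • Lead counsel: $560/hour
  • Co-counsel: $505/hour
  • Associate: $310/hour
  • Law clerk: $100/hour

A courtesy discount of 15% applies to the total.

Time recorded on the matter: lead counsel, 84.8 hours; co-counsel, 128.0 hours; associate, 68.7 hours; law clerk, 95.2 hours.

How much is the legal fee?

Lead counsel: 84.8 × $560 = $47,488.00
Co-counsel: 128.0 × $505 = $64,640.00
Associate: 68.7 × $310 = $21,297.00
Law clerk: 95.2 × $100 = $9,520.00
Subtotal: $142,945.00
Less 15% discount: −$21,441.75
Total: $142,945.00 − $21,441.75 = $121,503.25

$121,503.25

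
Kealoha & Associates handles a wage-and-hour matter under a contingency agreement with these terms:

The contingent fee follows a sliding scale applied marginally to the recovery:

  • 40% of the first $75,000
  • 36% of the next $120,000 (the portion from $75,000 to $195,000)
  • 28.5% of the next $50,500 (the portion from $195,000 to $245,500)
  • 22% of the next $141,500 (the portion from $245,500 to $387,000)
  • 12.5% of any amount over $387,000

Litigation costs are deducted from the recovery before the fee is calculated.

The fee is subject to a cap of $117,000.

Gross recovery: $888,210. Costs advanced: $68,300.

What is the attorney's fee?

$117,000.00

Fee base (net of costs): $888,210 − $68,300 = $819,910
First $75,000 at 40% = $30,000.00
Next $120,000 at 36% = $43,200.00
Next $50,500 at 28.5% = $14,392.50
Next $141,500 at 22% = $31,130.00
Remaining $432,910 at 12.5% = $54,113.75
Fee: $30,000.00 + $43,200.00 + $14,392.50 + $31,130.00 + $54,113.75 = $172,836.25
$172,836.25 exceeds the $117,000 cap, so the fee is capped at $117,000.00.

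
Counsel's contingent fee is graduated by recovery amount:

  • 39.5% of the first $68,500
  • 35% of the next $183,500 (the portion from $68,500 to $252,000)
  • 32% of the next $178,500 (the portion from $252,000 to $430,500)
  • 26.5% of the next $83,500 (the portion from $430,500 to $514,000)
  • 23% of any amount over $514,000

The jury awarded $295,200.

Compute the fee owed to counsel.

First $68,500 at 39.5% = $27,057.50
Next $183,500 at 35% = $64,225.00
Remaining $43,200 at 32% = $13,824.00
Fee: $27,057.50 + $64,225.00 + $13,824.00 = $105,106.50

$105,106.50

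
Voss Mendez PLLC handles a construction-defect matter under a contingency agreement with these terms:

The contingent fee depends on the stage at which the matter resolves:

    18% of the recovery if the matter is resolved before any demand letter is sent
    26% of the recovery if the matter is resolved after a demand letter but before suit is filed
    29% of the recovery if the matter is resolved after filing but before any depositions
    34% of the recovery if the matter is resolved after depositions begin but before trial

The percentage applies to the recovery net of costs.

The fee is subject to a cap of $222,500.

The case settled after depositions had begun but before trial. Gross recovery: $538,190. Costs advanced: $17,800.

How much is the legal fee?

$176,932.60

Fee base (net of costs): $538,190 − $17,800 = $520,390
The matter settled after depositions had begun but before trial, so the 34% rate applies.
$520,390 × 34% = $176,932.60
$176,932.60 is under the $222,500 cap.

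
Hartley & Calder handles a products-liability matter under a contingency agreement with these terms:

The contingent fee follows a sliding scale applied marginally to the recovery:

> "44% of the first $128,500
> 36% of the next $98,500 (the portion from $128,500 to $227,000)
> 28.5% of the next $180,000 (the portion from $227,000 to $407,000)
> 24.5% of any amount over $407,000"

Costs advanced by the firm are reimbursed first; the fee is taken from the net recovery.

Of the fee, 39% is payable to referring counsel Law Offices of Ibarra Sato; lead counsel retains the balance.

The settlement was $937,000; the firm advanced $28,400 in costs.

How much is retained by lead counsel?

Fee base (net of costs): $937,000 − $28,400 = $908,600
First $128,500 at 44% = $56,540.00
Next $98,500 at 36% = $35,460.00
Next $180,000 at 28.5% = $51,300.00
Remaining $501,600 at 24.5% = $122,892.00
Fee: $56,540.00 + $35,460.00 + $51,300.00 + $122,892.00 = $266,192.00
Referral share: 39% of $266,192.00 = $103,814.88; lead counsel retains $266,192.00 − $103,814.88 = $162,377.12.

$162,377.12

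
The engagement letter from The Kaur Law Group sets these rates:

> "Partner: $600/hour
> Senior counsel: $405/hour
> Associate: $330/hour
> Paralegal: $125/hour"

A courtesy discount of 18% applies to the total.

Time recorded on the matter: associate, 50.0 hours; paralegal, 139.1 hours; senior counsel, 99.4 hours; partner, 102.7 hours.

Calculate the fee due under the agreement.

Partner: 102.7 × $600 = $61,620.00
Senior counsel: 99.4 × $405 = $40,257.00
Associate: 50.0 × $330 = $16,500.00
Paralegal: 139.1 × $125 = $17,387.50
Subtotal: $135,764.50
Less 18% discount: −$24,437.61
Total: $135,764.50 − $24,437.61 = $111,326.89

$111,326.89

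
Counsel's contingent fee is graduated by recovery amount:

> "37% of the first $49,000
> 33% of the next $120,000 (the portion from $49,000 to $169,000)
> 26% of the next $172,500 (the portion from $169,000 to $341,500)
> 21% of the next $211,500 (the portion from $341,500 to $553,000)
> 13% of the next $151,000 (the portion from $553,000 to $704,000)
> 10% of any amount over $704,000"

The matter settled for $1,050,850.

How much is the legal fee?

First $49,000 at 37% = $18,130.00
Next $120,000 at 33% = $39,600.00
Next $172,500 at 26% = $44,850.00
Next $211,500 at 21% = $44,415.00
Next $151,000 at 13% = $19,630.00
Remaining $346,850 at 10% = $34,685.00
Fee: $18,130.00 + $39,600.00 + $44,850.00 + $44,415.00 + $19,630.00 + $34,685.00 = $201,310.00

$201,310.00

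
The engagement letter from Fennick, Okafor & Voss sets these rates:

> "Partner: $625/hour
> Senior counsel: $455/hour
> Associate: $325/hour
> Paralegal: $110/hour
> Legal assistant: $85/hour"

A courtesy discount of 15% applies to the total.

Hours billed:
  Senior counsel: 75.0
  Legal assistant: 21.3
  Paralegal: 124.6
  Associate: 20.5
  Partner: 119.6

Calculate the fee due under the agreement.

Partner: 119.6 × $625 = $74,750.00
Senior counsel: 75.0 × $455 = $34,125.00
Associate: 20.5 × $325 = $6,662.50
Paralegal: 124.6 × $110 = $13,706.00
Legal assistant: 21.3 × $85 = $1,810.50
Subtotal: $131,054.00
Less 15% discount: −$19,658.10
Total: $131,054.00 − $19,658.10 = $111,395.90

$111,395.90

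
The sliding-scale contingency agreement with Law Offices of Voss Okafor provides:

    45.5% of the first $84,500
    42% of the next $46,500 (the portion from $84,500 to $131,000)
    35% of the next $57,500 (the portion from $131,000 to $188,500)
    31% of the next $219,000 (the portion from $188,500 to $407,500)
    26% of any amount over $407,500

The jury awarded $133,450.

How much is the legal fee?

$58,835.00

First $84,500 at 45.5% = $38,447.50
Next $46,500 at 42% = $19,530.00
Remaining $2,450 at 35% = $857.50
Fee: $38,447.50 + $19,530.00 + $857.50 = $58,835.00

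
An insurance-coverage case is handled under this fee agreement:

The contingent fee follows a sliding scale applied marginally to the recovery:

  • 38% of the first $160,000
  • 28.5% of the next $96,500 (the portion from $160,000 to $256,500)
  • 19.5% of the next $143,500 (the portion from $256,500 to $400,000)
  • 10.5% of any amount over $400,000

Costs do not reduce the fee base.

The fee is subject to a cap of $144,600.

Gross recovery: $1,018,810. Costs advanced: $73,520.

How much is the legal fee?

$144,600.00

Fee base is the gross recovery, $1,018,810; costs are reimbursed separately.
First $160,000 at 38% = $60,800.00
Next $96,500 at 28.5% = $27,502.50
Next $143,500 at 19.5% = $27,982.50
Remaining $618,810 at 10.5% = $64,975.05
Fee: $60,800.00 + $27,502.50 + $27,982.50 + $64,975.05 = $181,260.05
$181,260.05 exceeds the $144,600 cap, so the fee is capped at $144,600.00.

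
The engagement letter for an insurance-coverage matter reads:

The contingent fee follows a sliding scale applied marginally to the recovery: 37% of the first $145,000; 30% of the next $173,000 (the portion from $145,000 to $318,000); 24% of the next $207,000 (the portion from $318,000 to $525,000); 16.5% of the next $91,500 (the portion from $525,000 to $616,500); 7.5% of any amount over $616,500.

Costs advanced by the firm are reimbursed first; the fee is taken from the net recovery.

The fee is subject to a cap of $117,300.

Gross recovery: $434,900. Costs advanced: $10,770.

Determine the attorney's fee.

Fee base (net of costs): $434,900 − $10,770 = $424,130
First $145,000 at 37% = $53,650.00
Next $173,000 at 30% = $51,900.00
Remaining $106,130 at 24% = $25,471.20
Fee: $53,650.00 + $51,900.00 + $25,471.20 = $131,021.20
$131,021.20 exceeds the $117,300 cap, so the fee is capped at $117,300.00.

$117,300.00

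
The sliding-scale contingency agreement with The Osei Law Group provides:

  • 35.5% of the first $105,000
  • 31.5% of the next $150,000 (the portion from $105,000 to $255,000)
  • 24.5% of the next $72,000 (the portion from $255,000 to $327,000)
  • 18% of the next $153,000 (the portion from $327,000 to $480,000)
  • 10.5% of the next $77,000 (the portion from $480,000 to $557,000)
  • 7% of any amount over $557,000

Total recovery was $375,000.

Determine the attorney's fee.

$110,805.00

First $105,000 at 35.5% = $37,275.00
Next $150,000 at 31.5% = $47,250.00
Next $72,000 at 24.5% = $17,640.00
Remaining $48,000 at 18% = $8,640.00
Fee: $37,275.00 + $47,250.00 + $17,640.00 + $8,640.00 = $110,805.00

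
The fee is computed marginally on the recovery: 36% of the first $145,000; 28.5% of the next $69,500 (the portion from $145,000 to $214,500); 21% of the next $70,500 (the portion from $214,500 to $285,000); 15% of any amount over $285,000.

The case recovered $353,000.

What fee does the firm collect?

First $145,000 at 36% = $52,200.00
Next $69,500 at 28.5% = $19,807.50
Next $70,500 at 21% = $14,805.00
Remaining $68,000 at 15% = $10,200.00
Fee: $52,200.00 + $19,807.50 + $14,805.00 + $10,200.00 = $97,012.50

$97,012.50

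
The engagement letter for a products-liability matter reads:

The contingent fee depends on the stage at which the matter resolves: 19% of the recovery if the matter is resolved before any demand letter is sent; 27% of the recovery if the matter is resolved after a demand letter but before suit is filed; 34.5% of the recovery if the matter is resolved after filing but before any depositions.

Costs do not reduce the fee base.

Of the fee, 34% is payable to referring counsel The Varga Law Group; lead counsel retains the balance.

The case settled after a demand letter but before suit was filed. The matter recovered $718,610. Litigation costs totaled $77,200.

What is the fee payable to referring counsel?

$65,968.40

Fee base is the gross recovery, $718,610; costs are reimbursed separately.
The matter settled after a demand letter but before suit was filed, so the 27% rate applies.
$718,610 × 27% = $194,024.70
Referral share: 34% of $194,024.70 = $65,968.40; lead counsel retains $194,024.70 − $65,968.40 = $128,056.30.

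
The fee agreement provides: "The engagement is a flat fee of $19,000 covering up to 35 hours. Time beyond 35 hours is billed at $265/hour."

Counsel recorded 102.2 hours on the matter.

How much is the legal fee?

$36,808.00

Flat fee: $19,000.00
Excess hours: 102.2 − 35 = 67.2
Overrun: 67.2 × $265 = $17,808.00
Total: $19,000.00 + $17,808.00 = $36,808.00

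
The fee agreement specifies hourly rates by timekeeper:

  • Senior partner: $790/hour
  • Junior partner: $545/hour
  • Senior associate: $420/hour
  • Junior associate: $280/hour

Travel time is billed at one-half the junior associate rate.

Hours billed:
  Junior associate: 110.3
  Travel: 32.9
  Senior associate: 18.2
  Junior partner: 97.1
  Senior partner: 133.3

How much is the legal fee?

Senior partner: 133.3 × $790 = $105,307.00
Junior partner: 97.1 × $545 = $52,919.50
Senior associate: 18.2 × $420 = $7,644.00
Junior associate: 110.3 × $280 = $30,884.00
Subtotal: $105,307.00 + $52,919.50 + $7,644.00 + $30,884.00 = $196,754.50
Travel: 32.9 × ($280 ÷ 2) = 32.9 × $140.00 = $4,606.00
Total: $196,754.50 + $4,606.00 = $201,360.50

$201,360.50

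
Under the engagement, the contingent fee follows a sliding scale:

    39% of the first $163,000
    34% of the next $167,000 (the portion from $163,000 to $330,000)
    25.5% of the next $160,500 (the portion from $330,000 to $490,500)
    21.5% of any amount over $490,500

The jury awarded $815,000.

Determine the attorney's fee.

First $163,000 at 39% = $63,570.00
Next $167,000 at 34% = $56,780.00
Next $160,500 at 25.5% = $40,927.50
Remaining $324,500 at 21.5% = $69,767.50
Fee: $63,570.00 + $56,780.00 + $40,927.50 + $69,767.50 = $231,045.00

$231,045.00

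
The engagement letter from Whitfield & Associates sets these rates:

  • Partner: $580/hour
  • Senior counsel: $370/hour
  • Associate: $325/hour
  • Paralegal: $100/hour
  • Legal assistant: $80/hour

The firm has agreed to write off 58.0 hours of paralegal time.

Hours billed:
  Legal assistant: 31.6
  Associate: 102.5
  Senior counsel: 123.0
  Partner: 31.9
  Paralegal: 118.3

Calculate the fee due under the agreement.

Partner: 31.9 × $580 = $18,502.00
Senior counsel: 123.0 × $370 = $45,510.00
Associate: 102.5 × $325 = $33,312.50
Paralegal: 118.3 × $100 = $11,830.00
Legal assistant: 31.6 × $80 = $2,528.00
Subtotal: $111,682.50
Write-off: 58.0 × $100 = $5,800.00
Total: $111,682.50 − $5,800.00 = $105,882.50

$105,882.50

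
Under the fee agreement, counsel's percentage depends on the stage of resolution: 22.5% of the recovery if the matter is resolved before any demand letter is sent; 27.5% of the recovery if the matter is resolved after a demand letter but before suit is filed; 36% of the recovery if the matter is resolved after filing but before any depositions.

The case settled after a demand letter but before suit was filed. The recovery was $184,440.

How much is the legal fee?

$50,721.00

The matter settled after a demand letter but before suit was filed, so the 27.5% rate applies.
$184,440 × 27.5% = $50,721.00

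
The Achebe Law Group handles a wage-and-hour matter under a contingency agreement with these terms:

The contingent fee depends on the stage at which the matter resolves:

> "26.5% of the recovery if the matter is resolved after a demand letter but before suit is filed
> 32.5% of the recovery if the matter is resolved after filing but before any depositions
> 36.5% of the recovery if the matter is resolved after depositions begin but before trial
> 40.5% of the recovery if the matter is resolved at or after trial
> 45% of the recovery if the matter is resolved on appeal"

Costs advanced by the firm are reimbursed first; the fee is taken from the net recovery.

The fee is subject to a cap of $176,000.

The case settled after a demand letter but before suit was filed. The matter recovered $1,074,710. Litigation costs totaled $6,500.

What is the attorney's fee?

$176,000.00

Fee base (net of costs): $1,074,710 − $6,500 = $1,068,210
The matter settled after a demand letter but before suit was filed, so the 26.5% rate applies.
$1,068,210 × 26.5% = $283,075.65
$283,075.65 exceeds the $176,000 cap, so the fee is capped at $176,000.00.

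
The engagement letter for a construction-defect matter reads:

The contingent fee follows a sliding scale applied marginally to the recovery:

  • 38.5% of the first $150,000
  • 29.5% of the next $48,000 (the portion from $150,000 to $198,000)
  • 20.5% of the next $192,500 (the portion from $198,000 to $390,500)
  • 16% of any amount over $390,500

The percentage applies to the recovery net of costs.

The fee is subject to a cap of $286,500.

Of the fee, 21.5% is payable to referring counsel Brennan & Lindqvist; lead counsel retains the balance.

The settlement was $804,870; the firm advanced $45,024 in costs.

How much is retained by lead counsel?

Fee base (net of costs): $804,870 − $45,024 = $759,846
First $150,000 at 38.5% = $57,750.00
Next $48,000 at 29.5% = $14,160.00
Next $192,500 at 20.5% = $39,462.50
Remaining $369,346 at 16% = $59,095.36
Fee: $57,750.00 + $14,160.00 + $39,462.50 + $59,095.36 = $170,467.86
$170,467.86 is under the $286,500 cap.
Referral share: 21.5% of $170,467.86 = $36,650.59; lead counsel retains $170,467.86 − $36,650.59 = $133,817.27.

$133,817.27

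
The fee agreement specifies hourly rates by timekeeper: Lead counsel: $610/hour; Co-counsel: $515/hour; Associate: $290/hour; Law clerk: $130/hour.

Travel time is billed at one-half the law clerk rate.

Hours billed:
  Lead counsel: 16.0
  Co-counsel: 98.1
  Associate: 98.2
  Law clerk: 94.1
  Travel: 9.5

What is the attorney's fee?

Lead counsel: 16.0 × $610 = $9,760.00
Co-counsel: 98.1 × $515 = $50,521.50
Associate: 98.2 × $290 = $28,478.00
Law clerk: 94.1 × $130 = $12,233.00
Subtotal: $9,760.00 + $50,521.50 + $28,478.00 + $12,233.00 = $100,992.50
Travel: 9.5 × ($130 ÷ 2) = 9.5 × $65.00 = $617.50
Total: $100,992.50 + $617.50 = $101,610.00

$101,610.00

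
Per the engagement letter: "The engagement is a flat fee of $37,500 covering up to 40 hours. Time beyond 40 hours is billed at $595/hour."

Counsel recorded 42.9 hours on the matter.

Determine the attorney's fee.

Flat fee: $37,500.00
Excess hours: 42.9 − 40 = 2.9
Overrun: 2.9 × $595 = $1,725.50
Total: $37,500.00 + $1,725.50 = $39,225.50

$39,225.50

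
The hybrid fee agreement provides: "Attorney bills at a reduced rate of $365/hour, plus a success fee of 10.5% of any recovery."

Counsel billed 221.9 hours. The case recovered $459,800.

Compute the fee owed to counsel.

Hourly: 221.9 × $365 = $80,993.50
Success fee: 10.5% of $459,800 = $48,279.00
Total: $80,993.50 + $48,279.00 = $129,272.50

$129,272.50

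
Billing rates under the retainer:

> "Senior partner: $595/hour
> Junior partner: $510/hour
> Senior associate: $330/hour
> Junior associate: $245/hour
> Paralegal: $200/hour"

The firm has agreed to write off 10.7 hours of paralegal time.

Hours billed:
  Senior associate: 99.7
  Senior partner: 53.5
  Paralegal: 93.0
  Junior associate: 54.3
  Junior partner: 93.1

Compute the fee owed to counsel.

$141,978.00

Senior partner: 53.5 × $595 = $31,832.50
Junior partner: 93.1 × $510 = $47,481.00
Senior associate: 99.7 × $330 = $32,901.00
Junior associate: 54.3 × $245 = $13,303.50
Paralegal: 93.0 × $200 = $18,600.00
Subtotal: $144,118.00
Write-off: 10.7 × $200 = $2,140.00
Total: $144,118.00 − $2,140.00 = $141,978.00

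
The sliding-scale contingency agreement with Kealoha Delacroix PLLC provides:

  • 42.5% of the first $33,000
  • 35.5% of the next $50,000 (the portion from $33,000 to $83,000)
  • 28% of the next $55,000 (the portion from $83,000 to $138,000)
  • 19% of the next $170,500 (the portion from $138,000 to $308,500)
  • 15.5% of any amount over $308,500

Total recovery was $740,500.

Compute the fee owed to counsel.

$146,530.00

First $33,000 at 42.5% = $14,025.00
Next $50,000 at 35.5% = $17,750.00
Next $55,000 at 28% = $15,400.00
Next $170,500 at 19% = $32,395.00
Remaining $432,000 at 15.5% = $66,960.00
Fee: $14,025.00 + $17,750.00 + $15,400.00 + $32,395.00 + $66,960.00 = $146,530.00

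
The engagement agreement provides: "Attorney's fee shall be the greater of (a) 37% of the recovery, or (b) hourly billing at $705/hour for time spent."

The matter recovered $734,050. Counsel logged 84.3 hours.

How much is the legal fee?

(a) 37% of $734,050 = $271,598.50
(b) 84.3 × $705 = $59,431.50
The greater is (a): $271,598.50.

$271,598.50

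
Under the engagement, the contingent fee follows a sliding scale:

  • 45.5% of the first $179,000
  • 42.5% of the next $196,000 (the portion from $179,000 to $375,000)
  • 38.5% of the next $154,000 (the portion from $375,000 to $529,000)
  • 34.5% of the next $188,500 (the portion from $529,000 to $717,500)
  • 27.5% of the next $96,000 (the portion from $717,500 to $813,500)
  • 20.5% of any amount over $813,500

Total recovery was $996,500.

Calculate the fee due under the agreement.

First $179,000 at 45.5% = $81,445.00
Next $196,000 at 42.5% = $83,300.00
Next $154,000 at 38.5% = $59,290.00
Next $188,500 at 34.5% = $65,032.50
Next $96,000 at 27.5% = $26,400.00
Remaining $183,000 at 20.5% = $37,515.00
Fee: $81,445.00 + $83,300.00 + $59,290.00 + $65,032.50 + $26,400.00 + $37,515.00 = $352,982.50

$352,982.50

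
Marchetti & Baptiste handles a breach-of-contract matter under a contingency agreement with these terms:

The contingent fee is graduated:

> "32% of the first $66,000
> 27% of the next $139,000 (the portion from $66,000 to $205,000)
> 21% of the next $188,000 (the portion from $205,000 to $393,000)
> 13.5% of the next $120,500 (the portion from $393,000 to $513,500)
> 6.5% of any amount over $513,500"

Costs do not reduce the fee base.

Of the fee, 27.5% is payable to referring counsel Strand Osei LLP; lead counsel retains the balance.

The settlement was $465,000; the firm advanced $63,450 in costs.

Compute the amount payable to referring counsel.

Fee base is the gross recovery, $465,000; costs are reimbursed separately.
First $66,000 at 32% = $21,120.00
Next $139,000 at 27% = $37,530.00
Next $188,000 at 21% = $39,480.00
Remaining $72,000 at 13.5% = $9,720.00
Fee: $21,120.00 + $37,530.00 + $39,480.00 + $9,720.00 = $107,850.00
Referral share: 27.5% of $107,850.00 = $29,658.75; lead counsel retains $107,850.00 − $29,658.75 = $78,191.25.

$29,658.75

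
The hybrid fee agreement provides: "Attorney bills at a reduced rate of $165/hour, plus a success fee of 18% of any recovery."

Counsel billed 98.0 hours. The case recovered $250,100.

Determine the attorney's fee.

Hourly: 98.0 × $165 = $16,170.00
Success fee: 18% of $250,100 = $45,018.00
Total: $16,170.00 + $45,018.00 = $61,188.00

$61,188.00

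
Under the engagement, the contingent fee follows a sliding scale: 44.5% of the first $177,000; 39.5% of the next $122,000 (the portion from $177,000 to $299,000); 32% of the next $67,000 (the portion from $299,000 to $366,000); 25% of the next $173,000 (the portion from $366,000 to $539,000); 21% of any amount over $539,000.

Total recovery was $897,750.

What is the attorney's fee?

First $177,000 at 44.5% = $78,765.00
Next $122,000 at 39.5% = $48,190.00
Next $67,000 at 32% = $21,440.00
Next $173,000 at 25% = $43,250.00
Remaining $358,750 at 21% = $75,337.50
Fee: $78,765.00 + $48,190.00 + $21,440.00 + $43,250.00 + $75,337.50 = $266,982.50

$266,982.50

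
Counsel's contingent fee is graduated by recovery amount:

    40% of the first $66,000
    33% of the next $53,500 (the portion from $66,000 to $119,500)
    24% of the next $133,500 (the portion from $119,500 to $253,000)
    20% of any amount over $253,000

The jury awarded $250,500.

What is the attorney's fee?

$75,495.00

First $66,000 at 40% = $26,400.00
Next $53,500 at 33% = $17,655.00
Remaining $131,000 at 24% = $31,440.00
Fee: $26,400.00 + $17,655.00 + $31,440.00 = $75,495.00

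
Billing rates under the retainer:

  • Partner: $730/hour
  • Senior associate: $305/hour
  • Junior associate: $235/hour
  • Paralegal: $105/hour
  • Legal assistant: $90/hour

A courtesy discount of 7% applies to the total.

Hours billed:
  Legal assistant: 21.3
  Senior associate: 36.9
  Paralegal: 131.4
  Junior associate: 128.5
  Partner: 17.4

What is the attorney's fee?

$64,977.24

Partner: 17.4 × $730 = $12,702.00
Senior associate: 36.9 × $305 = $11,254.50
Junior associate: 128.5 × $235 = $30,197.50
Paralegal: 131.4 × $105 = $13,797.00
Legal assistant: 21.3 × $90 = $1,917.00
Subtotal: $69,868.00
Less 7% discount: −$4,890.76
Total: $69,868.00 − $4,890.76 = $64,977.24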